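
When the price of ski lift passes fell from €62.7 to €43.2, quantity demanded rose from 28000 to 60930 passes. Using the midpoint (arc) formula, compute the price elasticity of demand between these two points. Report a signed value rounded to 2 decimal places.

%ΔQ = (60930 − 28000) / [(28000 + 60930)/2] = 32930/44465 = 0.740582…
%ΔP = (43.2 − 62.7) / [(62.7 + 43.2)/2] = -19.5/52.95 = -0.368271…
Arc Ed = %ΔQ / %ΔP = (32930/44465) / (-19.5/52.95) = -2.0109…

-2.01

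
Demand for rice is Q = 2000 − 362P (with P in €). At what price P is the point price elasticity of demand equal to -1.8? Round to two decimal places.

3.55

Ed = −362P/(2000 − 362P). Set this equal to -1.8:
362P = 1.8·(2000 − 362P) ⇒ 362P(1 + 1.8) = 1.8·2000
P = 1.8·2000 / (362·2.8) = 3.5516…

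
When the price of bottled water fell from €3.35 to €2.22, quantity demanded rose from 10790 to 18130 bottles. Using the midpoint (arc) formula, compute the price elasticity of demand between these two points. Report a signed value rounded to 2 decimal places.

-1.25

%ΔQ = (18130 − 10790) / [(10790 + 18130)/2] = 7340/14460 = 0.507607…
%ΔP = (2.22 − 3.35) / [(3.35 + 2.22)/2] = -1.13/2.785 = -0.405745…
Arc Ed = %ΔQ / %ΔP = (7340/14460) / (-1.13/2.785) = -1.2510…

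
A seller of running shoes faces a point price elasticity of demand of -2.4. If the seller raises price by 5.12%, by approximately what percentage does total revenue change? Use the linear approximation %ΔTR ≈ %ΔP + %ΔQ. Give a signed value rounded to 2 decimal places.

-7.17%

%ΔQ ≈ Ed × %ΔP = (-2.4) × (+5.12%) = -12.2880%
%ΔTR ≈ %ΔP + %ΔQ = (+5.12%) + (-12.2880%) = -7.1680%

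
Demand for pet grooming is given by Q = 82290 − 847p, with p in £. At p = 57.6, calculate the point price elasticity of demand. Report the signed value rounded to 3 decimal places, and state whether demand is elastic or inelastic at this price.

-1.456; elastic

dQ/dp = −847. At p = 57.6, Q = 82290 − 847(57.6) = 33502.8.
Ed = (dQ/dp)·(p/Q) = −847 × (57.6/33502.8) = -1.45621…
|Ed| = 1.456 > 1, so demand is elastic.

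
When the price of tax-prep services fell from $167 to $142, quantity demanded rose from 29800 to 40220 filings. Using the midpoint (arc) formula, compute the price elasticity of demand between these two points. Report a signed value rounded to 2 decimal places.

-1.84

%ΔQ = (40220 − 29800) / [(29800 + 40220)/2] = 10420/35010 = 0.297629…
%ΔP = (142 − 167) / [(167 + 142)/2] = -25/154.5 = -0.161812…
Arc Ed = %ΔQ / %ΔP = (10420/35010) / (-25/154.5) = -1.8393…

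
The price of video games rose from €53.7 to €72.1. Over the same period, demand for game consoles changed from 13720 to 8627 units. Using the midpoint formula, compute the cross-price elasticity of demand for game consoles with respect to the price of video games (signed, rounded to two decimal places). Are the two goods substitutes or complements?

%ΔQ_{game consoles} = (8627 − 13720)/avg = -5093/11173.5 = -0.455810…
%ΔP_{video games} = (72.1 − 53.7)/avg = 18.4/62.9 = 0.292527…
E_cross = (-5093/11173.5) / (18.4/62.9) = -1.5581…
E_cross < 0 ⇒ the goods are complements.

-1.56; complements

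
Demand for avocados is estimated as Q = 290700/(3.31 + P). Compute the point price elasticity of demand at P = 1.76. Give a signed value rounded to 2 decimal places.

dQ/dP = −290700/(3.31 + P)² = -11309.1. At P = 1.76, Q = 57337.3.
Ed = (dQ/dP)·(P/Q) = (-11309.1) × (1.76/57337.3) = -0.3471…

-0.35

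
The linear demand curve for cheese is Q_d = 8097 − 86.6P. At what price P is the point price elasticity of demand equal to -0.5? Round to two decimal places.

31.17

Ed = −86.6P/(8097 − 86.6P). Set this equal to -0.5:
86.6P = 0.5·(8097 − 86.6P) ⇒ 86.6P(1 + 0.5) = 0.5·8097
P = 0.5·8097 / (86.6·1.5) = 31.1662…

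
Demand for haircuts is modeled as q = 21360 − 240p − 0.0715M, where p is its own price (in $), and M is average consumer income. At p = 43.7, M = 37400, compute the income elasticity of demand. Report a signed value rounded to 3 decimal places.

-0.326

At the given values, q = 21360 − 240(43.7) − 0.0715(37400) = 8197.9.
∂q/∂M = -0.0715.
E = (-0.0715) × (37400/8197.9) = -0.32619…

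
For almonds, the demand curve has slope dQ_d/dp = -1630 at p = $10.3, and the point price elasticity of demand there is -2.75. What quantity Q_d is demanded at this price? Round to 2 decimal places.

6105.09

Ed = (dQ_d/dp)·(p/Q_d) ⇒ Q_d = (dQ_d/dp)·p/Ed = (-1630)·10.3/(-2.75) = 6105.0909…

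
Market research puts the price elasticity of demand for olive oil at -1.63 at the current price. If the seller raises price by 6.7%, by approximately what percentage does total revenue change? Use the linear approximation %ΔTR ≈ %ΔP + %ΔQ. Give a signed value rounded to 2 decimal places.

-4.22%

%ΔQ ≈ Ed × %ΔP = (-1.63) × (+6.7%) = -10.9210%
%ΔTR ≈ %ΔP + %ΔQ = (+6.7%) + (-10.9210%) = -4.2210%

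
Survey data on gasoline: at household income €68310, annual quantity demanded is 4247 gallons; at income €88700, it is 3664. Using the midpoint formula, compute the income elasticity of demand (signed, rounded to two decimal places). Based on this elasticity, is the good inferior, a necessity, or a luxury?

-0.57; inferior

%ΔQ = (3664 − 4247)/[( 4247 + 3664)/2] = -583/3955.5 = -0.147389…
%ΔIncome = (88700 − 68310)/[( 68310 + 88700)/2] = 20390/78505 = 0.259728…
E_income = (-583/3955.5) / (20390/78505) = -0.5674…
E_income < 0 ⇒ inferior good.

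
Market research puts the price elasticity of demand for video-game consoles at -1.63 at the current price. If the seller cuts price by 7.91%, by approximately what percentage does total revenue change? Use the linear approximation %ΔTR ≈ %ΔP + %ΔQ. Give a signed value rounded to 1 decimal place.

+5.0%

%ΔQ ≈ Ed × %ΔP = (-1.63) × (-7.91%) = +12.8933%
%ΔTR ≈ %ΔP + %ΔQ = (-7.91%) + (+12.8933%) = +4.9833%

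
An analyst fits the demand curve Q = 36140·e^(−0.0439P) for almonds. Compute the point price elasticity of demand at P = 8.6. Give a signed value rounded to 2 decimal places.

dQ/dP = −0.0439·Q = -1087.65. At P = 8.6, Q = 24775.6.
Ed = (dQ/dP)·(P/Q) = (-1087.65) × (8.6/24775.6) = -0.3775…

-0.38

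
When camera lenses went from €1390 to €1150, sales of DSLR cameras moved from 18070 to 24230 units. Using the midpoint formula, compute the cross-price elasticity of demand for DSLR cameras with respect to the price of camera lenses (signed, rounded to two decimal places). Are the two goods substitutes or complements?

-1.54; complements

%ΔQ_{DSLR cameras} = (24230 − 18070)/avg = 6160/21150 = 0.291252…
%ΔP_{camera lenses} = (1150 − 1390)/avg = -240/1270 = -0.188976…
E_cross = (6160/21150) / (-240/1270) = -1.5412…
E_cross < 0 ⇒ the goods are complements.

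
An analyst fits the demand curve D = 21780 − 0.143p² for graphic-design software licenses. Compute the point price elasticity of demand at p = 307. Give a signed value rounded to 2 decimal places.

-3.25

dD/dp = −2·0.143·p = -87.802. At p = 307, D = 8302.393.
Ed = (dD/dp)·(p/D) = (-87.802) × (307/8302.393) = -3.2466…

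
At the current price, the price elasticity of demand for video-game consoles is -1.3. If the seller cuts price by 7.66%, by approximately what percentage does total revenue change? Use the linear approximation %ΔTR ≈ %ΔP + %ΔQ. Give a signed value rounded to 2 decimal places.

%ΔQ ≈ Ed × %ΔP = (-1.3) × (-7.66%) = +9.9580%
%ΔTR ≈ %ΔP + %ΔQ = (-7.66%) + (+9.9580%) = +2.2980%

+2.30%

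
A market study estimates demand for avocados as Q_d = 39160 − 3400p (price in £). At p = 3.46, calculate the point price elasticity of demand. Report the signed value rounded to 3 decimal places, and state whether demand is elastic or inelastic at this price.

dQ_d/dp = −3400. At p = 3.46, Q_d = 39160 − 3400(3.46) = 27396.
Ed = (dQ_d/dp)·(p/Q_d) = −3400 × (3.46/27396) = -0.42940…
|Ed| = 0.429 < 1, so demand is inelastic.

-0.429; inelastic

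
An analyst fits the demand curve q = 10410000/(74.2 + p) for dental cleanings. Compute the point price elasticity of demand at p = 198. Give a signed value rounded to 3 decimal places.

-0.727

dq/dp = −10410000/(74.2 + p)² = -140.499. At p = 198, q = 38243.9.
Ed = (dq/dp)·(p/q) = (-140.499) × (198/38243.9) = -0.72740…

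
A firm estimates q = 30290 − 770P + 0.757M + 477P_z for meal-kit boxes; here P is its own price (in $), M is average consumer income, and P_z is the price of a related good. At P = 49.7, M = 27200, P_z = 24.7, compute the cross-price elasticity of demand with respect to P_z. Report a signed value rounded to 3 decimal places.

At the given values, q = 30290 − 770(49.7) + 0.757(27200) + 477(24.7) = 24393.3.
∂q/∂P_z = 477.
E = (477) × (24.7/24393.3) = 0.48299…

0.483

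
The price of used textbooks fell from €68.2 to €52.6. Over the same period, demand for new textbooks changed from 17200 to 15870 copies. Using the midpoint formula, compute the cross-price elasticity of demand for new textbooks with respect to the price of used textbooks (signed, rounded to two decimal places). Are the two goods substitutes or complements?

%ΔQ_{new textbooks} = (15870 − 17200)/avg = -1330/16535 = -0.080435…
%ΔP_{used textbooks} = (52.6 − 68.2)/avg = -15.6/60.4 = -0.258278…
E_cross = (-1330/16535) / (-15.6/60.4) = 0.3114…
E_cross > 0 ⇒ the goods are substitutes.

0.31; substitutes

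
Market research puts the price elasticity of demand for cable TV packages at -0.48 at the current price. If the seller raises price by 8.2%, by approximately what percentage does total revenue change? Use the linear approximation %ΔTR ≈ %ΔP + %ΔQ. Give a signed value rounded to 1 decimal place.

+4.3%

%ΔQ ≈ Ed × %ΔP = (-0.48) × (+8.2%) = -3.9360%
%ΔTR ≈ %ΔP + %ΔQ = (+8.2%) + (-3.9360%) = +4.2640%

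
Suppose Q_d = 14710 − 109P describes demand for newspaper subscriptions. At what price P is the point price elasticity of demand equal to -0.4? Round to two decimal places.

Ed = −109P/(14710 − 109P). Set this equal to -0.4:
109P = 0.4·(14710 − 109P) ⇒ 109P(1 + 0.4) = 0.4·14710
P = 0.4·14710 / (109·1.4) = 38.5583…

38.56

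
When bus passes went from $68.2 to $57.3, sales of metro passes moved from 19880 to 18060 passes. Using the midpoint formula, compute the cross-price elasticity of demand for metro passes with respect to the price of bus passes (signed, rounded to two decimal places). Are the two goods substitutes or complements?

%ΔQ_{metro passes} = (18060 − 19880)/avg = -1820/18970 = -0.095940…
%ΔP_{bus passes} = (57.3 − 68.2)/avg = -10.9/62.75 = -0.173705…
E_cross = (-1820/18970) / (-10.9/62.75) = 0.5523…
E_cross > 0 ⇒ the goods are substitutes.

0.55; substitutes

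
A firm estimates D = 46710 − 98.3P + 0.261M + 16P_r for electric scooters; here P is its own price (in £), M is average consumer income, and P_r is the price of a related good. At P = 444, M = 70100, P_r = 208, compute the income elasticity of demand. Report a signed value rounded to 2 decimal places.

0.74

At the given values, D = 46710 − 98.3(444) + 0.261(70100) + 16(208) = 24688.9.
∂D/∂M = 0.261.
E = (0.261) × (70100/24688.9) = 0.7410…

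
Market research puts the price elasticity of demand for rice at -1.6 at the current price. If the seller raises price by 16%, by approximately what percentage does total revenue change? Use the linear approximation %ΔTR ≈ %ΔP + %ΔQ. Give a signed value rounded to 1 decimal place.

%ΔQ ≈ Ed × %ΔP = (-1.6) × (+16%) = -25.6000%
%ΔTR ≈ %ΔP + %ΔQ = (+16%) + (-25.6000%) = -9.6000%

-9.6%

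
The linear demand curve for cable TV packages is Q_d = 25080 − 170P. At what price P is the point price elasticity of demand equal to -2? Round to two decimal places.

Ed = −170P/(25080 − 170P). Set this equal to -2:
170P = 2·(25080 − 170P) ⇒ 170P(1 + 2) = 2·25080
P = 2·25080 / (170·3) = 98.3529…

98.35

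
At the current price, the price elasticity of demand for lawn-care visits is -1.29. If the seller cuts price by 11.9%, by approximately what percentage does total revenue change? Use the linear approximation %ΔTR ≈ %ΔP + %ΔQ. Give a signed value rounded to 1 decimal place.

%ΔQ ≈ Ed × %ΔP = (-1.29) × (-11.9%) = +15.3510%
%ΔTR ≈ %ΔP + %ΔQ = (-11.9%) + (+15.3510%) = +3.4510%

+3.5%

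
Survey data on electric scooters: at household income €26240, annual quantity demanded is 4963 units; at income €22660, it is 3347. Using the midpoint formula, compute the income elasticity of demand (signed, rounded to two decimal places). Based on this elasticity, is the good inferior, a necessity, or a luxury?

2.66; luxury

%ΔQ = (3347 − 4963)/[( 4963 + 3347)/2] = -1616/4155 = -0.388929…
%ΔIncome = (22660 − 26240)/[( 26240 + 22660)/2] = -3580/24450 = -0.146421…
E_income = (-1616/4155) / (-3580/24450) = 2.6562…
E_income > 1 ⇒ normal good, luxury.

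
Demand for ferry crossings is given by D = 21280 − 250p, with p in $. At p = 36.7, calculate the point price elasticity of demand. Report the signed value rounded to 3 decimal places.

-0.758

dD/dp = −250. At p = 36.7, D = 21280 − 250(36.7) = 12105.
Ed = (dD/dp)·(p/D) = −250 × (36.7/12105) = -0.75795…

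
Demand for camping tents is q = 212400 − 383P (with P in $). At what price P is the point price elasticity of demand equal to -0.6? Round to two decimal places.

207.96

Ed = −383P/(212400 − 383P). Set this equal to -0.6:
383P = 0.6·(212400 − 383P) ⇒ 383P(1 + 0.6) = 0.6·212400
P = 0.6·212400 / (383·1.6) = 207.9634…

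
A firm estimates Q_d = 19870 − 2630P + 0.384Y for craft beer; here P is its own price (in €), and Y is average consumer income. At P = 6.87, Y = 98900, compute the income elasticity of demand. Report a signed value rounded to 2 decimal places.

At the given values, Q_d = 19870 − 2630(6.87) + 0.384(98900) = 39779.5.
∂Q_d/∂Y = 0.384.
E = (0.384) × (98900/39779.5) = 0.9547…

0.95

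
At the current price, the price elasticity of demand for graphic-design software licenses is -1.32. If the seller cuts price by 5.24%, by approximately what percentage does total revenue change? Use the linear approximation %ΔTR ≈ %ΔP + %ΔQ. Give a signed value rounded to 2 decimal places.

%ΔQ ≈ Ed × %ΔP = (-1.32) × (-5.24%) = +6.9168%
%ΔTR ≈ %ΔP + %ΔQ = (-5.24%) + (+6.9168%) = +1.6768%

+1.68%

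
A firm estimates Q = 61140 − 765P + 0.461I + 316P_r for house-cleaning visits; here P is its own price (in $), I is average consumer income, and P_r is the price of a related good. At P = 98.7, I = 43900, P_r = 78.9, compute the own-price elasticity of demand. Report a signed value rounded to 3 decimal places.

-2.451

At the given values, Q = 61140 − 765(98.7) + 0.461(43900) + 316(78.9) = 30804.8.
∂Q/∂P = −765.
E = (-765) × (98.7/30804.8) = -2.45109…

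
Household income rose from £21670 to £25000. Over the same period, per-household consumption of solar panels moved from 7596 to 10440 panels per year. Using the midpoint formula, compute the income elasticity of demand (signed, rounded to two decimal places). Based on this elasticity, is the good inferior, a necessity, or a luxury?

%ΔQ = (10440 − 7596)/[( 7596 + 10440)/2] = 2844/9018 = 0.315369…
%ΔIncome = (25000 − 21670)/[( 21670 + 25000)/2] = 3330/23335 = 0.142704…
E_income = (2844/9018) / (3330/23335) = 2.2099…
E_income > 1 ⇒ normal good, luxury.

2.21; luxury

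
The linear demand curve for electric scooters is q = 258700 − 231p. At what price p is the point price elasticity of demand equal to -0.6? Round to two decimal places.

Ed = −231p/(258700 − 231p). Set this equal to -0.6:
231p = 0.6·(258700 − 231p) ⇒ 231p(1 + 0.6) = 0.6·258700
p = 0.6·258700 / (231·1.6) = 419.9675…

419.97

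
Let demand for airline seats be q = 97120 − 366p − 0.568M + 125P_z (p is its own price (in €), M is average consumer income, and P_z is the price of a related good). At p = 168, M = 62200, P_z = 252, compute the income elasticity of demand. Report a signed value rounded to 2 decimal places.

-1.11

At the given values, q = 97120 − 366(168) − 0.568(62200) + 125(252) = 31802.4.
∂q/∂M = -0.568.
E = (-0.568) × (62200/31802.4) = -1.1109…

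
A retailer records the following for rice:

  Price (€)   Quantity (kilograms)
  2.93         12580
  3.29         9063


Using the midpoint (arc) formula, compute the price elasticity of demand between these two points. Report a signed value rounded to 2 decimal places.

%ΔQ = (9063 − 12580) / [(12580 + 9063)/2] = -3517/10821.5 = -0.325001…
%ΔP = (3.29 − 2.93) / [(2.93 + 3.29)/2] = 0.36/3.11 = 0.115755…
Arc Ed = %ΔQ / %ΔP = (-3517/10821.5) / (0.36/3.11) = -2.8076…

-2.81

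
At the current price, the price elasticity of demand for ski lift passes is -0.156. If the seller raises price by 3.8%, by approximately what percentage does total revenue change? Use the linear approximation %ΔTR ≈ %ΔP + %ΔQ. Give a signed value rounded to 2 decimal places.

+3.21%

%ΔQ ≈ Ed × %ΔP = (-0.156) × (+3.8%) = -0.5928%
%ΔTR ≈ %ΔP + %ΔQ = (+3.8%) + (-0.5928%) = +3.2072%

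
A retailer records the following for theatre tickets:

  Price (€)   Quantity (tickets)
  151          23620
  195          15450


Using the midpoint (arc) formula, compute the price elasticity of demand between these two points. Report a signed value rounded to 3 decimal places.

%ΔQ = (15450 − 23620) / [(23620 + 15450)/2] = -8170/19535 = -0.418223…
%ΔP = (195 − 151) / [(151 + 195)/2] = 44/173 = 0.254335…
Arc Ed = %ΔQ / %ΔP = (-8170/19535) / (44/173) = -1.64437…

-1.644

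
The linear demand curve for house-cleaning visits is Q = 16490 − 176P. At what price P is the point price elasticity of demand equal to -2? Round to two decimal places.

62.46

Ed = −176P/(16490 − 176P). Set this equal to -2:
176P = 2·(16490 − 176P) ⇒ 176P(1 + 2) = 2·16490
P = 2·16490 / (176·3) = 62.4621…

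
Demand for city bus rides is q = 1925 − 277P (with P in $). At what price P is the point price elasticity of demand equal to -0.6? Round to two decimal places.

Ed = −277P/(1925 − 277P). Set this equal to -0.6:
277P = 0.6·(1925 − 277P) ⇒ 277P(1 + 0.6) = 0.6·1925
P = 0.6·1925 / (277·1.6) = 2.6060…

2.61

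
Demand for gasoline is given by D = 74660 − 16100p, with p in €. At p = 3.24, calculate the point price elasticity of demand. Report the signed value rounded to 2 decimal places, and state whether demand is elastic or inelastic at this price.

-2.32; elastic

dD/dp = −16100. At p = 3.24, D = 74660 − 16100(3.24) = 22496.
Ed = (dD/dp)·(p/D) = −16100 × (3.24/22496) = -2.3188…
|Ed| = 2.32 > 1, so demand is elastic.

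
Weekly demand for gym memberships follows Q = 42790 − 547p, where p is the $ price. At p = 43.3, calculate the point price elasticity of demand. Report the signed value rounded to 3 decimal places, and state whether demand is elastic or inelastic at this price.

dQ/dp = −547. At p = 43.3, Q = 42790 − 547(43.3) = 19104.9.
Ed = (dQ/dp)·(p/Q) = −547 × (43.3/19104.9) = -1.23973…
|Ed| = 1.240 > 1, so demand is elastic.

-1.240; elastic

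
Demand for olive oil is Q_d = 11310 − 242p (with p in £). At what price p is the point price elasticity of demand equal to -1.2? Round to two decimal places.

25.49

Ed = −242p/(11310 − 242p). Set this equal to -1.2:
242p = 1.2·(11310 − 242p) ⇒ 242p(1 + 1.2) = 1.2·11310
p = 1.2·11310 / (242·2.2) = 25.4921…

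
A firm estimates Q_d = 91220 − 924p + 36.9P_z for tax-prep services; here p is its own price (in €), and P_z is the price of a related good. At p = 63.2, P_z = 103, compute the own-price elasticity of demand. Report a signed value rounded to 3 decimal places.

At the given values, Q_d = 91220 − 924(63.2) + 36.9(103) = 36623.9.
∂Q_d/∂p = −924.
E = (-924) × (63.2/36623.9) = -1.59449…

-1.594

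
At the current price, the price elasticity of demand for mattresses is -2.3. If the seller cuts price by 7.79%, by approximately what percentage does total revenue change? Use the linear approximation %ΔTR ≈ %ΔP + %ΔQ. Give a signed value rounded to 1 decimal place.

+10.1%

%ΔQ ≈ Ed × %ΔP = (-2.3) × (-7.79%) = +17.9170%
%ΔTR ≈ %ΔP + %ΔQ = (-7.79%) + (+17.9170%) = +10.1270%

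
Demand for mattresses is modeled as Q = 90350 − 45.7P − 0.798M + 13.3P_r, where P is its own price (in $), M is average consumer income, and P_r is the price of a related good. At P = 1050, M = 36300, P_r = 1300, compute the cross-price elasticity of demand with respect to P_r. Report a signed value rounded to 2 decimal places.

0.56

At the given values, Q = 90350 − 45.7(1050) − 0.798(36300) + 13.3(1300) = 30687.6.
∂Q/∂P_r = 13.3.
E = (13.3) × (1300/30687.6) = 0.5634…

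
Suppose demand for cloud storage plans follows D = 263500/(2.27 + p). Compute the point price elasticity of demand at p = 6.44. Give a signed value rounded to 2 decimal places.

-0.74

dD/dp = −263500/(2.27 + p)² = -3473.32. At p = 6.44, D = 30252.6.
Ed = (dD/dp)·(p/D) = (-3473.32) × (6.44/30252.6) = -0.7393…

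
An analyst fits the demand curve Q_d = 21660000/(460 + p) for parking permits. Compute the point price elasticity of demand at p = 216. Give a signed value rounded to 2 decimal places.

dQ_d/dp = −21660000/(460 + p)² = -47.3986. At p = 216, Q_d = 32041.4.
Ed = (dQ_d/dp)·(p/Q_d) = (-47.3986) × (216/32041.4) = -0.3195…

-0.32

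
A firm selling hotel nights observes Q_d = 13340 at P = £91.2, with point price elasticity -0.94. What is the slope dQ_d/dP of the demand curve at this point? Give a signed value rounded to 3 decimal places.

Ed = (dQ_d/dP)·(P/Q_d) ⇒ dQ_d/dP = Ed·Q_d/P = (-0.94)·13340/91.2 = -137.49561…

-137.496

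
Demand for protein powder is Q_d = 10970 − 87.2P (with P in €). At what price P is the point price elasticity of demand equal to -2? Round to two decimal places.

Ed = −87.2P/(10970 − 87.2P). Set this equal to -2:
87.2P = 2·(10970 − 87.2P) ⇒ 87.2P(1 + 2) = 2·10970
P = 2·10970 / (87.2·3) = 83.8685…

83.87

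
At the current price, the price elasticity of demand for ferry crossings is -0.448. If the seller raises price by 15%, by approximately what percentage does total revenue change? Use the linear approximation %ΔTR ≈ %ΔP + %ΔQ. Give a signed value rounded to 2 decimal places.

+8.28%

%ΔQ ≈ Ed × %ΔP = (-0.448) × (+15%) = -6.7200%
%ΔTR ≈ %ΔP + %ΔQ = (+15%) + (-6.7200%) = +8.2800%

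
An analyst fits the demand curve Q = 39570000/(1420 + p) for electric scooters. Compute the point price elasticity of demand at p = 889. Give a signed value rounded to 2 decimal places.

-0.39

dQ/dp = −39570000/(1420 + p)² = -7.42195. At p = 889, Q = 17137.3.
Ed = (dQ/dp)·(p/Q) = (-7.42195) × (889/17137.3) = -0.3850…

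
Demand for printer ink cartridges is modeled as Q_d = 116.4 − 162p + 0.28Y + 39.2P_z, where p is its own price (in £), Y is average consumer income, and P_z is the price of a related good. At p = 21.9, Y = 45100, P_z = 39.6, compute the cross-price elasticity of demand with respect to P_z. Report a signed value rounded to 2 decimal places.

0.14

At the given values, Q_d = 116.4 − 162(21.9) + 0.28(45100) + 39.2(39.6) = 10748.92.
∂Q_d/∂P_z = 39.2.
E = (39.2) × (39.6/10748.92) = 0.1444…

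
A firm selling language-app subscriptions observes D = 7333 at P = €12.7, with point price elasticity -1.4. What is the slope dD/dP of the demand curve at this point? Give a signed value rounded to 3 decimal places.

-808.362

Ed = (dD/dP)·(P/D) ⇒ dD/dP = Ed·D/P = (-1.4)·7333/12.7 = -808.36220…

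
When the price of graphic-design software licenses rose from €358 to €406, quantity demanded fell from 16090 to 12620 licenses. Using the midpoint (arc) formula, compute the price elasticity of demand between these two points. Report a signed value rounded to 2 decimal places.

%ΔQ = (12620 − 16090) / [(16090 + 12620)/2] = -3470/14355 = -0.241727…
%ΔP = (406 − 358) / [(358 + 406)/2] = 48/382 = 0.125654…
Arc Ed = %ΔQ / %ΔP = (-3470/14355) / (48/382) = -1.9237…

-1.92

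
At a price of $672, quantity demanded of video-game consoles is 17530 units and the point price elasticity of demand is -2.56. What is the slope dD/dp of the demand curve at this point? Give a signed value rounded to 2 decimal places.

-66.78

Ed = (dD/dp)·(p/D) ⇒ dD/dp = Ed·D/p = (-2.56)·17530/672 = -66.7809…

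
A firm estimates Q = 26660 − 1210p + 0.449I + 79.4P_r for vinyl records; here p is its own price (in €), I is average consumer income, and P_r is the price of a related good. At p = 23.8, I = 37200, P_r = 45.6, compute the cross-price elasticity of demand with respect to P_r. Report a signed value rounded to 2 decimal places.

0.20

At the given values, Q = 26660 − 1210(23.8) + 0.449(37200) + 79.4(45.6) = 18185.44.
∂Q/∂P_r = 79.4.
E = (79.4) × (45.6/18185.44) = 0.1990…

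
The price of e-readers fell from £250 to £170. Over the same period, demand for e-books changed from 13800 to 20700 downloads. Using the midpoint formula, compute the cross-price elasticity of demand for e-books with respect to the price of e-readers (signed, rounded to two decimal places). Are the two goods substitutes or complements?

-1.05; complements

%ΔQ_{e-books} = (20700 − 13800)/avg = 6900/17250 = 0.4
%ΔP_{e-readers} = (170 − 250)/avg = -80/210 = -0.380952…
E_cross = (6900/17250) / (-80/210) = -1.05
E_cross < 0 ⇒ the goods are complements.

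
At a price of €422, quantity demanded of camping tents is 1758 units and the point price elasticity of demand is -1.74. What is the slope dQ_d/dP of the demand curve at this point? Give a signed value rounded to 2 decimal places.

-7.25

Ed = (dQ_d/dP)·(P/Q_d) ⇒ dQ_d/dP = Ed·Q_d/P = (-1.74)·1758/422 = -7.2486…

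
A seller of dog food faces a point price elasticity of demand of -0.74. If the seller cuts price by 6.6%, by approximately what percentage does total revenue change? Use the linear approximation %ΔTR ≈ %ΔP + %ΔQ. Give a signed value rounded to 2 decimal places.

-1.72%

%ΔQ ≈ Ed × %ΔP = (-0.74) × (-6.6%) = +4.8840%
%ΔTR ≈ %ΔP + %ΔQ = (-6.6%) + (+4.8840%) = -1.7160%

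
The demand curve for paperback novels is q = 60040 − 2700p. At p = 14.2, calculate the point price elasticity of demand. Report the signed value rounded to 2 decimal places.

-1.77

dq/dp = −2700. At p = 14.2, q = 60040 − 2700(14.2) = 21700.
Ed = (dq/dp)·(p/q) = −2700 × (14.2/21700) = -1.7668…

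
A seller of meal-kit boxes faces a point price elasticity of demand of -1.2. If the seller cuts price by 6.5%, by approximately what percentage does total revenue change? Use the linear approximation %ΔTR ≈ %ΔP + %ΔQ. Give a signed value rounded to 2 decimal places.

%ΔQ ≈ Ed × %ΔP = (-1.2) × (-6.5%) = +7.8000%
%ΔTR ≈ %ΔP + %ΔQ = (-6.5%) + (+7.8000%) = +1.3000%

+1.30%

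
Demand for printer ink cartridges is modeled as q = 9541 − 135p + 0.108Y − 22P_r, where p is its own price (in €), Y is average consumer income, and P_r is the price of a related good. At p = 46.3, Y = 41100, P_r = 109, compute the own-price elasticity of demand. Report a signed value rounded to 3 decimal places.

-1.172

At the given values, q = 9541 − 135(46.3) + 0.108(41100) − 22(109) = 5331.3.
∂q/∂p = −135.
E = (-135) × (46.3/5331.3) = -1.17241…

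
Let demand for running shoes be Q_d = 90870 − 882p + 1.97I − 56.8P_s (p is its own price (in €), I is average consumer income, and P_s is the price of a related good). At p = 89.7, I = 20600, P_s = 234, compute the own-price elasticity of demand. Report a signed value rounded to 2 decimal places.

-2.03

At the given values, Q_d = 90870 − 882(89.7) + 1.97(20600) − 56.8(234) = 39045.4.
∂Q_d/∂p = −882.
E = (-882) × (89.7/39045.4) = -2.0262…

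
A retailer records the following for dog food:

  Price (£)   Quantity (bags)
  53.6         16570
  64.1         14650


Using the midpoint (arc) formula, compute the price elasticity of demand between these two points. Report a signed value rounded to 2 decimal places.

%ΔQ = (14650 − 16570) / [(16570 + 14650)/2] = -1920/15610 = -0.122998…
%ΔP = (64.1 − 53.6) / [(53.6 + 64.1)/2] = 10.5/58.85 = 0.178419…
Arc Ed = %ΔQ / %ΔP = (-1920/15610) / (10.5/58.85) = -0.6893…

-0.69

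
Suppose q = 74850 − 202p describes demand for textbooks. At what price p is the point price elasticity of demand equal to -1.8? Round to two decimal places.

Ed = −202p/(74850 − 202p). Set this equal to -1.8:
202p = 1.8·(74850 − 202p) ⇒ 202p(1 + 1.8) = 1.8·74850
p = 1.8·74850 / (202·2.8) = 238.2072…

238.21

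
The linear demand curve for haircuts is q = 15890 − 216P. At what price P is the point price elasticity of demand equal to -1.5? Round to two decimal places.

44.14

Ed = −216P/(15890 − 216P). Set this equal to -1.5:
216P = 1.5·(15890 − 216P) ⇒ 216P(1 + 1.5) = 1.5·15890
P = 1.5·15890 / (216·2.5) = 44.1388…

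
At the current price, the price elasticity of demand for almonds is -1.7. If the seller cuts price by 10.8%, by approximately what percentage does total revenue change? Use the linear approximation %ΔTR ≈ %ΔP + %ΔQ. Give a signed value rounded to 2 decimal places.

+7.56%

%ΔQ ≈ Ed × %ΔP = (-1.7) × (-10.8%) = +18.3600%
%ΔTR ≈ %ΔP + %ΔQ = (-10.8%) + (+18.3600%) = +7.5600%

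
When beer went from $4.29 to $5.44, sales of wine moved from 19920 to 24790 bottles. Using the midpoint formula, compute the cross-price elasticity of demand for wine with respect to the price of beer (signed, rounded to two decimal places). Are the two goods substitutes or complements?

0.92; substitutes

%ΔQ_{wine} = (24790 − 19920)/avg = 4870/22355 = 0.217848…
%ΔP_{beer} = (5.44 − 4.29)/avg = 1.15/4.865 = 0.236382…
E_cross = (4870/22355) / (1.15/4.865) = 0.9215…
E_cross > 0 ⇒ the goods are substitutes.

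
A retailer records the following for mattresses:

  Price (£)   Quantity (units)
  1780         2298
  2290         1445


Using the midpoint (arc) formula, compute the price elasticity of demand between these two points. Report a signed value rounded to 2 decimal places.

%ΔQ = (1445 − 2298) / [(2298 + 1445)/2] = -853/1871.5 = -0.455784…
%ΔP = (2290 − 1780) / [(1780 + 2290)/2] = 510/2035 = 0.250614…
Arc Ed = %ΔQ / %ΔP = (-853/1871.5) / (510/2035) = -1.8186…

-1.82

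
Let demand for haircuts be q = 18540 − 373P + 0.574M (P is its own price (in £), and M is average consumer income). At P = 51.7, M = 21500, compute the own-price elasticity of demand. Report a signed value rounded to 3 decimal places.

-1.663

At the given values, q = 18540 − 373(51.7) + 0.574(21500) = 11596.9.
∂q/∂P = −373.
E = (-373) × (51.7/11596.9) = -1.66286…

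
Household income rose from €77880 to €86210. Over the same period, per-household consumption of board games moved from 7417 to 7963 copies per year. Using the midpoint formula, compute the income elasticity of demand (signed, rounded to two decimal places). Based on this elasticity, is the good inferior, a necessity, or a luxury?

%ΔQ = (7963 − 7417)/[( 7417 + 7963)/2] = 546/7690 = 0.071001…
%ΔIncome = (86210 − 77880)/[( 77880 + 86210)/2] = 8330/82045 = 0.101529…
E_income = (546/7690) / (8330/82045) = 0.6993…
0 < E_income < 1 ⇒ normal good, necessity.

0.70; necessity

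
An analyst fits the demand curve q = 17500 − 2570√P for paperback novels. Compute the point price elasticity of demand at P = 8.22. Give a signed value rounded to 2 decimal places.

-0.36

dq/dP = −2570/(2√P) = -448.195. At P = 8.22, q = 10131.7.
Ed = (dq/dP)·(P/q) = (-448.195) × (8.22/10131.7) = -0.3636…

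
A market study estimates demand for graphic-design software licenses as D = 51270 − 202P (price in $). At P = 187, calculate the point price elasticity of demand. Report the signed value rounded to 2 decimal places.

dD/dP = −202. At P = 187, D = 51270 − 202(187) = 13496.
Ed = (dD/dP)·(P/D) = −202 × (187/13496) = -2.7989…

-2.80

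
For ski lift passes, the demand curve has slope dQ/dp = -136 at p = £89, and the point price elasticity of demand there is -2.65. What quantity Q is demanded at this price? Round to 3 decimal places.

Ed = (dQ/dp)·(p/Q) ⇒ Q = (dQ/dp)·p/Ed = (-136)·89/(-2.65) = 4567.54716…

4567.547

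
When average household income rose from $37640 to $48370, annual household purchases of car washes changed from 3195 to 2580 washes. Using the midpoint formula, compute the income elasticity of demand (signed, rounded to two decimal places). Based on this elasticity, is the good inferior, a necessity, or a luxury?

%ΔQ = (2580 − 3195)/[( 3195 + 2580)/2] = -615/2887.5 = -0.212987…
%ΔIncome = (48370 − 37640)/[( 37640 + 48370)/2] = 10730/43005 = 0.249505…
E_income = (-615/2887.5) / (10730/43005) = -0.8536…
E_income < 0 ⇒ inferior good.

-0.85; inferior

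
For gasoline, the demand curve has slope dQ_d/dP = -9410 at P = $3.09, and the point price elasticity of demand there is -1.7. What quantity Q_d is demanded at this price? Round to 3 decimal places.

Ed = (dQ_d/dP)·(P/Q_d) ⇒ Q_d = (dQ_d/dP)·P/Ed = (-9410)·3.09/(-1.7) = 17104.05882…

17104.059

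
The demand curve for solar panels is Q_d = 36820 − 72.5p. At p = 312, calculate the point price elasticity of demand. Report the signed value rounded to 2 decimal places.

-1.59

dQ_d/dp = −72.5. At p = 312, Q_d = 36820 − 72.5(312) = 14200.
Ed = (dQ_d/dp)·(p/Q_d) = −72.5 × (312/14200) = -1.5929…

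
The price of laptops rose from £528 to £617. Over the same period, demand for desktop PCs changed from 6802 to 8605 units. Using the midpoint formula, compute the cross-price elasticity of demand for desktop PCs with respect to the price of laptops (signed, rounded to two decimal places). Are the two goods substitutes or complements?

1.51; substitutes

%ΔQ_{desktop PCs} = (8605 − 6802)/avg = 1803/7703.5 = 0.234049…
%ΔP_{laptops} = (617 − 528)/avg = 89/572.5 = 0.155458…
E_cross = (1803/7703.5) / (89/572.5) = 1.5055…
E_cross > 0 ⇒ the goods are substitutes.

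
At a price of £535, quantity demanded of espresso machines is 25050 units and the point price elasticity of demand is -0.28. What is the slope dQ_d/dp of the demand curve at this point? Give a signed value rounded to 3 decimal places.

Ed = (dQ_d/dp)·(p/Q_d) ⇒ dQ_d/dp = Ed·Q_d/p = (-0.28)·25050/535 = -13.11028…

-13.110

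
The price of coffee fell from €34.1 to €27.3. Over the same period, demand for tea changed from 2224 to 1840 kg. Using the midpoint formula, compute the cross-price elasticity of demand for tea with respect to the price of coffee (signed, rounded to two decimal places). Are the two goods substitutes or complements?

0.85; substitutes

%ΔQ_{tea} = (1840 − 2224)/avg = -384/2032 = -0.188976…
%ΔP_{coffee} = (27.3 − 34.1)/avg = -6.8/30.7 = -0.221498…
E_cross = (-384/2032) / (-6.8/30.7) = 0.8531…
E_cross > 0 ⇒ the goods are substitutes.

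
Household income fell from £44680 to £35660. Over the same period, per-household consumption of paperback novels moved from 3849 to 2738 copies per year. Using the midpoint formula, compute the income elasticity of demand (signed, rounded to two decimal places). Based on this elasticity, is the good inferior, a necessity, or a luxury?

1.50; luxury

%ΔQ = (2738 − 3849)/[( 3849 + 2738)/2] = -1111/3293.5 = -0.337331…
%ΔIncome = (35660 − 44680)/[( 44680 + 35660)/2] = -9020/40170 = -0.224545…
E_income = (-1111/3293.5) / (-9020/40170) = 1.5022…
E_income > 1 ⇒ normal good, luxury.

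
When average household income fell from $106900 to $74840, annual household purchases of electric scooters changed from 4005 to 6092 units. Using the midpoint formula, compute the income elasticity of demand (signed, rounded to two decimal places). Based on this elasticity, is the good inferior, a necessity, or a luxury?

-1.17; inferior

%ΔQ = (6092 − 4005)/[( 4005 + 6092)/2] = 2087/5048.5 = 0.413390…
%ΔIncome = (74840 − 106900)/[( 106900 + 74840)/2] = -32060/90870 = -0.352811…
E_income = (2087/5048.5) / (-32060/90870) = -1.1717…
E_income < 0 ⇒ inferior good.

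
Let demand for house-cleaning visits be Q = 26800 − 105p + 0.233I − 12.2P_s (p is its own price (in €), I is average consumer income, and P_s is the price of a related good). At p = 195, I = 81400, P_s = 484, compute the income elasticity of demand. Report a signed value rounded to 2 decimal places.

At the given values, Q = 26800 − 105(195) + 0.233(81400) − 12.2(484) = 19386.4.
∂Q/∂I = 0.233.
E = (0.233) × (81400/19386.4) = 0.9783…

0.98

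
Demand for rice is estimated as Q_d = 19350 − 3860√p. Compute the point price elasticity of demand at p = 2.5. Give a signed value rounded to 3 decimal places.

dQ_d/dp = −3860/(2√p) = -1220.64. At p = 2.5, Q_d = 13246.8.
Ed = (dQ_d/dp)·(p/Q_d) = (-1220.64) × (2.5/13246.8) = -0.23036…

-0.230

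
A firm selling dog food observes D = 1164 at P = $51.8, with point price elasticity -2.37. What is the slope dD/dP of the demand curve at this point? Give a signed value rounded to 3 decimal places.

Ed = (dD/dP)·(P/D) ⇒ dD/dP = Ed·D/P = (-2.37)·1164/51.8 = -53.25637…

-53.256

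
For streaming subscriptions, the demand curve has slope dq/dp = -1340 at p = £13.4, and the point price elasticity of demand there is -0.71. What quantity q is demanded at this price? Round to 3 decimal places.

Ed = (dq/dp)·(p/q) ⇒ q = (dq/dp)·p/Ed = (-1340)·13.4/(-0.71) = 25290.14084…

25290.141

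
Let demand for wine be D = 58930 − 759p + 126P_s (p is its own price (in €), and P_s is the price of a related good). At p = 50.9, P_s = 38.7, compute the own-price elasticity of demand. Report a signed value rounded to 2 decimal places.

At the given values, D = 58930 − 759(50.9) + 126(38.7) = 25173.1.
∂D/∂p = −759.
E = (-759) × (50.9/25173.1) = -1.5346…

-1.53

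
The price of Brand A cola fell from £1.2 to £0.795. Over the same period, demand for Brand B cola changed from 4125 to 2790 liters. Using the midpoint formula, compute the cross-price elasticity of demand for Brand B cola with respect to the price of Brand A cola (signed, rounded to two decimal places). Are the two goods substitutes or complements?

%ΔQ_{Brand B cola} = (2790 − 4125)/avg = -1335/3457.5 = -0.386117…
%ΔP_{Brand A cola} = (0.795 − 1.2)/avg = -0.405/0.9975 = -0.406015…
E_cross = (-1335/3457.5) / (-0.405/0.9975) = 0.9509…
E_cross > 0 ⇒ the goods are substitutes.

0.95; substitutes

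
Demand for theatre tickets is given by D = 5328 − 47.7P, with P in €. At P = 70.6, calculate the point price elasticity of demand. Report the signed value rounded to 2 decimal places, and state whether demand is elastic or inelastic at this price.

-1.72; elastic

dD/dP = −47.7. At P = 70.6, D = 5328 − 47.7(70.6) = 1960.38.
Ed = (dD/dP)·(P/D) = −47.7 × (70.6/1960.38) = -1.7178…
|Ed| = 1.72 > 1, so demand is elastic.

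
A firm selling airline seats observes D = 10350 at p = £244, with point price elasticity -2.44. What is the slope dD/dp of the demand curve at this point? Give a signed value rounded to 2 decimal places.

-103.50

Ed = (dD/dp)·(p/D) ⇒ dD/dp = Ed·D/p = (-2.44)·10350/244 = -103.5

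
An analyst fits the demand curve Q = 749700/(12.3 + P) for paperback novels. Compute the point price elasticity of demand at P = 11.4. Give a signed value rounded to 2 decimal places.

-0.48

dQ/dP = −749700/(12.3 + P)² = -1334.72. At P = 11.4, Q = 31632.9.
Ed = (dQ/dP)·(P/Q) = (-1334.72) × (11.4/31632.9) = -0.4810…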